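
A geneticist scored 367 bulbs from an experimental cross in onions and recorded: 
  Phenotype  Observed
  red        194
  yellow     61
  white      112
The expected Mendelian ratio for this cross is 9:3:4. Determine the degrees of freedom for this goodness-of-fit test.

2

A goodness-of-fit test with 3 phenotype classes has df = 3 − 1 = 2.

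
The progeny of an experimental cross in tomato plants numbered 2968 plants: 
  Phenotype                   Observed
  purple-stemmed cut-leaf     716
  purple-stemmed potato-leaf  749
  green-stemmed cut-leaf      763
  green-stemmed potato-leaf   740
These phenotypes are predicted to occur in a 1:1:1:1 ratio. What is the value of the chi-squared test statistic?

Total ratio parts = 4. Expected numbers out of 2968:
  purple-stemmed cut-leaf: 2968 × 1/4 = 742
  purple-stemmed potato-leaf: 2968 × 1/4 = 742
  green-stemmed cut-leaf: 2968 × 1/4 = 742
  green-stemmed potato-leaf: 2968 × 1/4 = 742
χ² = Σ (O − E)² / E
  purple-stemmed cut-leaf: (716 − 742)² / 742 = 0.9111
  purple-stemmed potato-leaf: (749 − 742)² / 742 = 0.0660
  green-stemmed cut-leaf: (763 − 742)² / 742 = 0.5943
  green-stemmed potato-leaf: (740 − 742)² / 742 = 0.0054
χ² = 0.9111 + 0.0660 + 0.5943 + 0.0054 = 1.5768 ≈ 1.577

1.577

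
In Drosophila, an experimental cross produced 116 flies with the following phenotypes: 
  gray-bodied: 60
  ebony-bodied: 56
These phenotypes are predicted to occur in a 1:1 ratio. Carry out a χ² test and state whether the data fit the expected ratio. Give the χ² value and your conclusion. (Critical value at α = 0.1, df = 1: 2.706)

0.138; consistent

The 1:1 ratio has 2 parts, so with N = 116 the expected counts are:
  gray-bodied: 116 × 1/2 = 58
  ebony-bodied: 116 × 1/2 = 58
χ² = Σ (O − E)² / E
  gray-bodied: (60 − 58)² / 58 = 0.0690
  ebony-bodied: (56 − 58)² / 58 = 0.0690
χ² = 0.0690 + 0.0690 = 0.138
Degrees of freedom = 2 − 1 = 1; critical value at α = 0.1 is 2.706.
Since 0.138 < 2.706, we fail to reject the null hypothesis — the data are consistent with the 1:1 ratio.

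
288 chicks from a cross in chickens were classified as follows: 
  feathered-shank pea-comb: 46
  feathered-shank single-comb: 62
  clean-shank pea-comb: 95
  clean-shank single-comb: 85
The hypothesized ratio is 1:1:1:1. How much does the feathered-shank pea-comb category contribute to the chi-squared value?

9.389

Total ratio parts = 4. Expected numbers out of 288:
  feathered-shank pea-comb: 288 × 1/4 = 72
  feathered-shank single-comb: 288 × 1/4 = 72
  clean-shank pea-comb: 288 × 1/4 = 72
  clean-shank single-comb: 288 × 1/4 = 72
Contribution of feathered-shank pea-comb: (46 − 72)² / 72 = 9.3889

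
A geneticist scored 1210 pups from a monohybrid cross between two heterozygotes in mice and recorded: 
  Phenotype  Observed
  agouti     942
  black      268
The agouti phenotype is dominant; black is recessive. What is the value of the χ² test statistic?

5.246

For a monohybrid cross between heterozygotes with complete dominance, the expected phenotypic ratio is 3:1.
The 3:1 ratio has 4 parts, so with N = 1210 the expected counts are:
  agouti: 1210 × 3/4 = 907.5
  black: 1210 × 1/4 = 302.5
χ² = Σ (O − E)² / E
  agouti: (942 − 907.5)² / 907.5 = 1.3116
  black: (268 − 302.5)² / 302.5 = 3.9347
χ² = 1.3116 + 3.9347 = 5.2463 ≈ 5.246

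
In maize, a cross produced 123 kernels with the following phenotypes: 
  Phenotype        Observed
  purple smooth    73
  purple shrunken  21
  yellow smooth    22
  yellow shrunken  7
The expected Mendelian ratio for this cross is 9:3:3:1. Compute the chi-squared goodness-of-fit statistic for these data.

0.505

Expected counts for N = 123 under a 9:3:3:1 ratio (total parts = 16):
  purple smooth: 123 × 9/16 = 69.1875
  purple shrunken: 123 × 3/16 = 23.0625
  yellow smooth: 123 × 3/16 = 23.0625
  yellow shrunken: 123 × 1/16 = 7.6875
χ² = Σ (O − E)² / E
  purple smooth: (73 − 69.1875)² / 69.1875 = 0.2101
  purple shrunken: (21 − 23.0625)² / 23.0625 = 0.1845
  yellow smooth: (22 − 23.0625)² / 23.0625 = 0.0489
  yellow shrunken: (7 − 7.6875)² / 7.6875 = 0.0615
χ² = 0.2101 + 0.1845 + 0.0489 + 0.0615 = 0.505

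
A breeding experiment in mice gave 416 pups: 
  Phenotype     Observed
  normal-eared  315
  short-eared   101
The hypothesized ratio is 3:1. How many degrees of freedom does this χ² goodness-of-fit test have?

1

A goodness-of-fit test with 2 phenotype classes has df = 2 − 1 = 1.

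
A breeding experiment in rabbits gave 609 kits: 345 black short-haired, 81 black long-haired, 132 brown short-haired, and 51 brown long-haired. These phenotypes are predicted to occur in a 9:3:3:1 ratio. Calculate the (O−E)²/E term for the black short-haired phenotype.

Expected counts for N = 609 under a 9:3:3:1 ratio (total parts = 16):
  black short-haired: 609 × 9/16 = 342.5625
  black long-haired: 609 × 3/16 = 114.1875
  brown short-haired: 609 × 3/16 = 114.1875
  brown long-haired: 609 × 1/16 = 38.0625
Contribution of black short-haired: (345 − 342.5625)² / 342.5625 = 0.0173

0.017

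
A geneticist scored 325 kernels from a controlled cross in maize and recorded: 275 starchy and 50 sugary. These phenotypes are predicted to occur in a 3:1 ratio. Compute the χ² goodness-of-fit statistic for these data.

Total ratio parts = 4. Expected numbers out of 325:
  starchy: 325 × 3/4 = 243.75
  sugary: 325 × 1/4 = 81.25
χ² = Σ (O − E)² / E
  starchy: (275 − 243.75)² / 243.75 = 4.0064
  sugary: (50 − 81.25)² / 81.25 = 12.0192
χ² = 4.0064 + 12.0192 = 16.0256 ≈ 16.026

16.026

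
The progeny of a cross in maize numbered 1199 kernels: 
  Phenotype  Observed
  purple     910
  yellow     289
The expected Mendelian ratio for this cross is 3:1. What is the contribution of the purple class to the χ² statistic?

Expected counts for N = 1199 under a 3:1 ratio (total parts = 4):
  purple: 1199 × 3/4 = 899.25
  yellow: 1199 × 1/4 = 299.75
Contribution of purple: (910 − 899.25)² / 899.25 = 0.1285

0.129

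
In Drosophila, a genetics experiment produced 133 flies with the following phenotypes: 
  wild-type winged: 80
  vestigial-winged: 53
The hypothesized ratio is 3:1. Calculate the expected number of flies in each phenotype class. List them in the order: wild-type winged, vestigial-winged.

The 3:1 ratio has 4 parts, so with N = 133 the expected counts are:
  wild-type winged: 133 × 3/4 = 99.75
  vestigial-winged: 133 × 1/4 = 33.25

99.75, 33.25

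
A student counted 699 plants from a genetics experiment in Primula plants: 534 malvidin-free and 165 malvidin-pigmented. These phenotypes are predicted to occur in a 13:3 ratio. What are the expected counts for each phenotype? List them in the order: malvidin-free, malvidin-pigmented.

The 13:3 ratio has 16 parts, so with N = 699 the expected counts are:
  malvidin-free: 699 × 13/16 = 567.9375
  malvidin-pigmented: 699 × 3/16 = 131.0625

567.9375, 131.0625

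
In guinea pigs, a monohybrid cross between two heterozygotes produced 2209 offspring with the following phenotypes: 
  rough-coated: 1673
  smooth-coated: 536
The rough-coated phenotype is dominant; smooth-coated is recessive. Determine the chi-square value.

0.638

For a monohybrid cross between heterozygotes with complete dominance, the expected phenotypic ratio is 3:1.
Expected counts for N = 2209 under a 3:1 ratio (total parts = 4):
  rough-coated: 2209 × 3/4 = 1656.75
  smooth-coated: 2209 × 1/4 = 552.25
χ² = Σ (O − E)² / E
  rough-coated: (1673 − 1656.75)² / 1656.75 = 0.1594
  smooth-coated: (536 − 552.25)² / 552.25 = 0.4782
χ² = 0.1594 + 0.4782 = 0.6376 ≈ 0.638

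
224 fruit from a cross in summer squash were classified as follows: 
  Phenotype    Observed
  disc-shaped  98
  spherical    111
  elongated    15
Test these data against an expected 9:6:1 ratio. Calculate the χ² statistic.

14.972

Expected counts for N = 224 under a 9:6:1 ratio (total parts = 16):
  disc-shaped: 224 × 9/16 = 126
  spherical: 224 × 6/16 = 84
  elongated: 224 × 1/16 = 14
χ² = Σ (O − E)² / E
  disc-shaped: (98 − 126)² / 126 = 6.2222
  spherical: (111 − 84)² / 84 = 8.6786
  elongated: (15 − 14)² / 14 = 0.0714
χ² = 6.2222 + 8.6786 + 0.0714 = 14.9722 ≈ 14.972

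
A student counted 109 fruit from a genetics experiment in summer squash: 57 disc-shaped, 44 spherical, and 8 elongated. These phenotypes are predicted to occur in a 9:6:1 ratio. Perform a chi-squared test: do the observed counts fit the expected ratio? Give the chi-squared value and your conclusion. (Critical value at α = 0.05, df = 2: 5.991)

Total ratio parts = 16. Expected numbers out of 109:
  disc-shaped: 109 × 9/16 = 61.3125
  spherical: 109 × 6/16 = 40.875
  elongated: 109 × 1/16 = 6.8125
χ² = Σ (O − E)² / E
  disc-shaped: (57 − 61.3125)² / 61.3125 = 0.3033
  spherical: (44 − 40.875)² / 40.875 = 0.2389
  elongated: (8 − 6.8125)² / 6.8125 = 0.2070
χ² = 0.3033 + 0.2389 + 0.2070 = 0.7492 ≈ 0.749
Degrees of freedom = 3 − 1 = 2; critical value at α = 0.05 is 5.991.
Since 0.749 < 5.991, we fail to reject the null hypothesis — the data are consistent with the 9:6:1 ratio.

0.749; consistent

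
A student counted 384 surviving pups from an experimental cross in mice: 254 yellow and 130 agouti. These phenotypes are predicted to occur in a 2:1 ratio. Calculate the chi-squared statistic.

Total ratio parts = 3. Expected numbers out of 384:
  yellow: 384 × 2/3 = 256
  agouti: 384 × 1/3 = 128
χ² = Σ (O − E)² / E
  yellow: (254 − 256)² / 256 = 0.0156
  agouti: (130 − 128)² / 128 = 0.0312
χ² = 0.0156 + 0.0312 = 0.0468 ≈ 0.047

0.047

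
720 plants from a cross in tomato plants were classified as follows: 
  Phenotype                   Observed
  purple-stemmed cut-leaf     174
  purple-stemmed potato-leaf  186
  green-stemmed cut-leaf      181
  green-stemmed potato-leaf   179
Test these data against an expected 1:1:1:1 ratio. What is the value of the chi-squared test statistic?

0.411

The 1:1:1:1 ratio has 4 parts, so with N = 720 the expected counts are:
  purple-stemmed cut-leaf: 720 × 1/4 = 180
  purple-stemmed potato-leaf: 720 × 1/4 = 180
  green-stemmed cut-leaf: 720 × 1/4 = 180
  green-stemmed potato-leaf: 720 × 1/4 = 180
χ² = Σ (O − E)² / E
  purple-stemmed cut-leaf: (174 − 180)² / 180 = 0.2000
  purple-stemmed potato-leaf: (186 − 180)² / 180 = 0.2000
  green-stemmed cut-leaf: (181 − 180)² / 180 = 0.0056
  green-stemmed potato-leaf: (179 − 180)² / 180 = 0.0056
χ² = 0.2000 + 0.2000 + 0.0056 + 0.0056 = 0.4112 ≈ 0.411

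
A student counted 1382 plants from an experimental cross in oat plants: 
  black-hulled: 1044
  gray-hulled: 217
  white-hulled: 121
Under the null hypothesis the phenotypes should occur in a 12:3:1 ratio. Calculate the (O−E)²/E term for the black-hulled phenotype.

Expected counts for N = 1382 under a 12:3:1 ratio (total parts = 16):
  black-hulled: 1382 × 12/16 = 1036.5
  gray-hulled: 1382 × 3/16 = 259.125
  white-hulled: 1382 × 1/16 = 86.375
Contribution of black-hulled: (1044 − 1036.5)² / 1036.5 = 0.0543

0.054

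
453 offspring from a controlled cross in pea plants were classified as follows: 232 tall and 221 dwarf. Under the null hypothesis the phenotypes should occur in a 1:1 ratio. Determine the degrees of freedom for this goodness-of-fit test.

1

A goodness-of-fit test with 2 phenotype classes has df = 2 − 1 = 1.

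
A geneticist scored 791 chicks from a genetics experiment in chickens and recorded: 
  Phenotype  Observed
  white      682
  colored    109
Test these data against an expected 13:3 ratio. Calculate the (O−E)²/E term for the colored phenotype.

10.420

Total ratio parts = 16. Expected numbers out of 791:
  white: 791 × 13/16 = 642.6875
  colored: 791 × 3/16 = 148.3125
Contribution of colored: (109 − 148.3125)² / 148.3125 = 10.4204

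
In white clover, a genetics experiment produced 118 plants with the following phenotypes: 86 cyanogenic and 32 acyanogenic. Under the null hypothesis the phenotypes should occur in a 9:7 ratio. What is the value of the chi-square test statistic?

Expected counts for N = 118 under a 9:7 ratio (total parts = 16):
  cyanogenic: 118 × 9/16 = 66.375
  acyanogenic: 118 × 7/16 = 51.625
χ² = Σ (O − E)² / E
  cyanogenic: (86 − 66.375)² / 66.375 = 5.8025
  acyanogenic: (32 − 51.625)² / 51.625 = 7.4604
χ² = 5.8025 + 7.4604 = 13.2629 ≈ 13.263

13.263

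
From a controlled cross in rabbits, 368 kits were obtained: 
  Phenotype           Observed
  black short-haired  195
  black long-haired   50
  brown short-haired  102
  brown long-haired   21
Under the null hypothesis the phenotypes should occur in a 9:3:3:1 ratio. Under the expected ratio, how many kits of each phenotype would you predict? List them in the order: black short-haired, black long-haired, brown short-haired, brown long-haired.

207, 69, 69, 23

Under the 9:3:3:1 hypothesis (Σ ratio = 16, N = 368):
  black short-haired: 368 × 9/16 = 207
  black long-haired: 368 × 3/16 = 69
  brown short-haired: 368 × 3/16 = 69
  brown long-haired: 368 × 1/16 = 23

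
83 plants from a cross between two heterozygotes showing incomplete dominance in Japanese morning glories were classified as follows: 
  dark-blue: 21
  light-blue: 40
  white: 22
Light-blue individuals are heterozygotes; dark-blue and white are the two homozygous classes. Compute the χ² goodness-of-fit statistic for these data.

0.133

With incomplete dominance, a heterozygote × heterozygote cross gives a 1:2:1 phenotypic ratio.
Under the 1:2:1 hypothesis (Σ ratio = 4, N = 83):
  dark-blue: 83 × 1/4 = 20.75
  light-blue: 83 × 2/4 = 41.5
  white: 83 × 1/4 = 20.75
χ² = Σ (O − E)² / E
  dark-blue: (21 − 20.75)² / 20.75 = 0.0030
  light-blue: (40 − 41.5)² / 41.5 = 0.0542
  white: (22 − 20.75)² / 20.75 = 0.0753
χ² = 0.0030 + 0.0542 + 0.0753 = 0.1325 ≈ 0.133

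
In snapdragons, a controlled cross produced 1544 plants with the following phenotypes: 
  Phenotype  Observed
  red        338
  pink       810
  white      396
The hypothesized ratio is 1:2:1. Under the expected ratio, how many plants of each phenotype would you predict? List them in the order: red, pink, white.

386, 772, 386

Total ratio parts = 4. Expected numbers out of 1544:
  red: 1544 × 1/4 = 386
  pink: 1544 × 2/4 = 772
  white: 1544 × 1/4 = 386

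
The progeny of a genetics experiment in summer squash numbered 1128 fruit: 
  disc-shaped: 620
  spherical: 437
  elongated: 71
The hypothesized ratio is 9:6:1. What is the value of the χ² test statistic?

Under the 9:6:1 hypothesis (Σ ratio = 16, N = 1128):
  disc-shaped: 1128 × 9/16 = 634.5
  spherical: 1128 × 6/16 = 423
  elongated: 1128 × 1/16 = 70.5
χ² = Σ (O − E)² / E
  disc-shaped: (620 − 634.5)² / 634.5 = 0.3314
  spherical: (437 − 423)² / 423 = 0.4634
  elongated: (71 − 70.5)² / 70.5 = 0.0035
χ² = 0.3314 + 0.4634 + 0.0035 = 0.7983 ≈ 0.798

0.798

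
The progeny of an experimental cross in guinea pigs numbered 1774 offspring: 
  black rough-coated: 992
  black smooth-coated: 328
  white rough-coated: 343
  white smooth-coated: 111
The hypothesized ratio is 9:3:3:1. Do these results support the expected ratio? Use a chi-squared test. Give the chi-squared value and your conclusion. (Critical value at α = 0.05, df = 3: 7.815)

0.423; consistent

Total ratio parts = 16. Expected numbers out of 1774:
  black rough-coated: 1774 × 9/16 = 997.875
  black smooth-coated: 1774 × 3/16 = 332.625
  white rough-coated: 1774 × 3/16 = 332.625
  white smooth-coated: 1774 × 1/16 = 110.875
χ² = Σ (O − E)² / E
  black rough-coated: (992 − 997.875)² / 997.875 = 0.0346
  black smooth-coated: (328 − 332.625)² / 332.625 = 0.0643
  white rough-coated: (343 − 332.625)² / 332.625 = 0.3236
  white smooth-coated: (111 − 110.875)² / 110.875 = 0.0001
χ² = 0.0346 + 0.0643 + 0.3236 + 0.0001 = 0.4226 ≈ 0.423
Degrees of freedom = 4 − 1 = 3; critical value at α = 0.05 is 7.815.
Since 0.423 < 7.815, we fail to reject the null hypothesis — the data are consistent with the 9:3:3:1 ratio.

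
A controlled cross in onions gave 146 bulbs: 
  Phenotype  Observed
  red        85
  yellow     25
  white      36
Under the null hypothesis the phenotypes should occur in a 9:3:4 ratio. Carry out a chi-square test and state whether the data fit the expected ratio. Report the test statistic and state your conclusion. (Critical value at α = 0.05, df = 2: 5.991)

0.314; consistent

Expected counts for N = 146 under a 9:3:4 ratio (total parts = 16):
  red: 146 × 9/16 = 82.125
  yellow: 146 × 3/16 = 27.375
  white: 146 × 4/16 = 36.5
χ² = Σ (O − E)² / E
  red: (85 − 82.125)² / 82.125 = 0.1006
  yellow: (25 − 27.375)² / 27.375 = 0.2061
  white: (36 − 36.5)² / 36.5 = 0.0068
χ² = 0.1006 + 0.2061 + 0.0068 = 0.3135 ≈ 0.314
Degrees of freedom = 3 − 1 = 2; critical value at α = 0.05 is 5.991.
Since 0.314 < 5.991, we fail to reject the null hypothesis — the data are consistent with the 9:3:4 ratio.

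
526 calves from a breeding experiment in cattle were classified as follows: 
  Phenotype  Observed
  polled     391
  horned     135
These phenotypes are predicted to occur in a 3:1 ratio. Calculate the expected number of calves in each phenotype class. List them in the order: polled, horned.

Expected counts for N = 526 under a 3:1 ratio (total parts = 4):
  polled: 526 × 3/4 = 394.5
  horned: 526 × 1/4 = 131.5

394.5, 131.5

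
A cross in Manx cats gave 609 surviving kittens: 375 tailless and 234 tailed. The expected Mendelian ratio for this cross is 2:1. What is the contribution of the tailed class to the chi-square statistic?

4.734

The 2:1 ratio has 3 parts, so with N = 609 the expected counts are:
  tailless: 609 × 2/3 = 406
  tailed: 609 × 1/3 = 203
Contribution of tailed: (234 − 203)² / 203 = 4.7340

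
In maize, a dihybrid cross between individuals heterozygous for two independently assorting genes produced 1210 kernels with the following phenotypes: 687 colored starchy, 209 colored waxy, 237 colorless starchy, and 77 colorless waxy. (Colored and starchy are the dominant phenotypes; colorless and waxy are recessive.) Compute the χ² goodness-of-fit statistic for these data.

1.945

A dihybrid F₂ with independent assortment and complete dominance at both loci gives a 9:3:3:1 phenotypic ratio.
Total ratio parts = 16. Expected numbers out of 1210:
  colored starchy: 1210 × 9/16 = 680.625
  colored waxy: 1210 × 3/16 = 226.875
  colorless starchy: 1210 × 3/16 = 226.875
  colorless waxy: 1210 × 1/16 = 75.625
χ² = Σ (O − E)² / E
  colored starchy: (687 − 680.625)² / 680.625 = 0.0597
  colored waxy: (209 − 226.875)² / 226.875 = 1.4083
  colorless starchy: (237 − 226.875)² / 226.875 = 0.4519
  colorless waxy: (77 − 75.625)² / 75.625 = 0.0250
χ² = 0.0597 + 1.4083 + 0.4519 + 0.0250 = 1.9449 ≈ 1.945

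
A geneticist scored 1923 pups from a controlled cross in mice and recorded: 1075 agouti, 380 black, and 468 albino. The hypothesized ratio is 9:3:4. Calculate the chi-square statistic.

Expected counts for N = 1923 under a 9:3:4 ratio (total parts = 16):
  agouti: 1923 × 9/16 = 1081.6875
  black: 1923 × 3/16 = 360.5625
  albino: 1923 × 4/16 = 480.75
χ² = Σ (O − E)² / E
  agouti: (1075 − 1081.6875)² / 1081.6875 = 0.0413
  black: (380 − 360.5625)² / 360.5625 = 1.0479
  albino: (468 − 480.75)² / 480.75 = 0.3381
χ² = 0.0413 + 1.0479 + 0.3381 = 1.4273 ≈ 1.427

1.427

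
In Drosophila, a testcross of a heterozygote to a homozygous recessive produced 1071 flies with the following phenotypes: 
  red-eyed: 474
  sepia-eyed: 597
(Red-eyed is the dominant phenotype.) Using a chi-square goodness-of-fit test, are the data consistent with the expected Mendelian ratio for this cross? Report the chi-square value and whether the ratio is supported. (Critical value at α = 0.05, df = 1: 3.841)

14.126; not consistent

A testcross of a heterozygote (Aa × aa) gives a 1:1 phenotypic ratio.
The 1:1 ratio has 2 parts, so with N = 1071 the expected counts are:
  red-eyed: 1071 × 1/2 = 535.5
  sepia-eyed: 1071 × 1/2 = 535.5
χ² = Σ (O − E)² / E
  red-eyed: (474 − 535.5)² / 535.5 = 7.0630
  sepia-eyed: (597 − 535.5)² / 535.5 = 7.0630
χ² = 7.0630 + 7.0630 = 14.126
Degrees of freedom = 2 − 1 = 1; critical value at α = 0.05 is 3.841.
Since 14.126 > 3.841, we reject the null hypothesis — the data do not fit the 1:1 ratio.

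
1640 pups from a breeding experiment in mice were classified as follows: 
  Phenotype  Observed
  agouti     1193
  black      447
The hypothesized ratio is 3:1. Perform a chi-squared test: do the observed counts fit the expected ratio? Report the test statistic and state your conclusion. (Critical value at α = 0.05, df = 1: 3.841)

Under the 3:1 hypothesis (Σ ratio = 4, N = 1640):
  agouti: 1640 × 3/4 = 1230
  black: 1640 × 1/4 = 410
χ² = Σ (O − E)² / E
  agouti: (1193 − 1230)² / 1230 = 1.1130
  black: (447 − 410)² / 410 = 3.3390
χ² = 1.1130 + 3.3390 = 4.452
Degrees of freedom = 2 − 1 = 1; critical value at α = 0.05 is 3.841.
Since 4.452 > 3.841, we reject the null hypothesis — the data do not fit the 3:1 ratio.

4.452; not consistent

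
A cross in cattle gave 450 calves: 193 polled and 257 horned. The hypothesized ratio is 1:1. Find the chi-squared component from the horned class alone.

4.551

Total ratio parts = 2. Expected numbers out of 450:
  polled: 450 × 1/2 = 225
  horned: 450 × 1/2 = 225
Contribution of horned: (257 − 225)² / 225 = 4.5511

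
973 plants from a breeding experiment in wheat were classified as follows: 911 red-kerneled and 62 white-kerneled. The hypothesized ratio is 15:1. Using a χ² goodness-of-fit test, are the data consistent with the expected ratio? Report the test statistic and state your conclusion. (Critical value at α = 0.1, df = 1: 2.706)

0.025; consistent

The 15:1 ratio has 16 parts, so with N = 973 the expected counts are:
  red-kerneled: 973 × 15/16 = 912.1875
  white-kerneled: 973 × 1/16 = 60.8125
χ² = Σ (O − E)² / E
  red-kerneled: (911 − 912.1875)² / 912.1875 = 0.0015
  white-kerneled: (62 − 60.8125)² / 60.8125 = 0.0232
χ² = 0.0015 + 0.0232 = 0.0247 ≈ 0.025
Degrees of freedom = 2 − 1 = 1; critical value at α = 0.1 is 2.706.
Since 0.025 < 2.706, we fail to reject the null hypothesis — the data are consistent with the 15:1 ratio.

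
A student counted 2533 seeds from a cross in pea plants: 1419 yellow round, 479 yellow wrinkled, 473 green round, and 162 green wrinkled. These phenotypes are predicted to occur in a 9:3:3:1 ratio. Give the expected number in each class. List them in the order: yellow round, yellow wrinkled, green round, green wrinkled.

1424.8125, 474.9375, 474.9375, 158.3125

Under the 9:3:3:1 hypothesis (Σ ratio = 16, N = 2533):
  yellow round: 2533 × 9/16 = 1424.8125
  yellow wrinkled: 2533 × 3/16 = 474.9375
  green round: 2533 × 3/16 = 474.9375
  green wrinkled: 2533 × 1/16 = 158.3125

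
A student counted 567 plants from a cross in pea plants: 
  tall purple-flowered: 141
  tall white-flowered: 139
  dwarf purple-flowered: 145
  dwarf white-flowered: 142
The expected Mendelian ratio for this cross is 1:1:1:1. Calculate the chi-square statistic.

Under the 1:1:1:1 hypothesis (Σ ratio = 4, N = 567):
  tall purple-flowered: 567 × 1/4 = 141.75
  tall white-flowered: 567 × 1/4 = 141.75
  dwarf purple-flowered: 567 × 1/4 = 141.75
  dwarf white-flowered: 567 × 1/4 = 141.75
χ² = Σ (O − E)² / E
  tall purple-flowered: (141 − 141.75)² / 141.75 = 0.0040
  tall white-flowered: (139 − 141.75)² / 141.75 = 0.0534
  dwarf purple-flowered: (145 − 141.75)² / 141.75 = 0.0745
  dwarf white-flowered: (142 − 141.75)² / 141.75 = 0.0004
χ² = 0.0040 + 0.0534 + 0.0745 + 0.0004 = 0.1323 ≈ 0.132

0.132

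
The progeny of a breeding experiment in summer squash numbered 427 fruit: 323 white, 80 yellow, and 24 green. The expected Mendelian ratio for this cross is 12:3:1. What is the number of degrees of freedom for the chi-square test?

2

A goodness-of-fit test with 3 phenotype classes has df = 3 − 1 = 2.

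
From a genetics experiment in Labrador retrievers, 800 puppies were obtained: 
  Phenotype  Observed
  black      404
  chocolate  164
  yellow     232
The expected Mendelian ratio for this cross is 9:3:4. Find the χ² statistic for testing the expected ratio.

Total ratio parts = 16. Expected numbers out of 800:
  black: 800 × 9/16 = 450
  chocolate: 800 × 3/16 = 150
  yellow: 800 × 4/16 = 200
χ² = Σ (O − E)² / E
  black: (404 − 450)² / 450 = 4.7022
  chocolate: (164 − 150)² / 150 = 1.3067
  yellow: (232 − 200)² / 200 = 5.1200
χ² = 4.7022 + 1.3067 + 5.1200 = 11.1289 ≈ 11.129

11.129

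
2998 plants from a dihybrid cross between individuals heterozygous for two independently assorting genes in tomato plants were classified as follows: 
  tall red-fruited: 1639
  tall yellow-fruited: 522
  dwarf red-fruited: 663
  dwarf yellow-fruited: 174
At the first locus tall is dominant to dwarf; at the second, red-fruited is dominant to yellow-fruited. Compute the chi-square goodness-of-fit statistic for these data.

A dihybrid F₂ with independent assortment and complete dominance at both loci gives a 9:3:3:1 phenotypic ratio.
The 9:3:3:1 ratio has 16 parts, so with N = 2998 the expected counts are:
  tall red-fruited: 2998 × 9/16 = 1686.375
  tall yellow-fruited: 2998 × 3/16 = 562.125
  dwarf red-fruited: 2998 × 3/16 = 562.125
  dwarf yellow-fruited: 2998 × 1/16 = 187.375
χ² = Σ (O − E)² / E
  tall red-fruited: (1639 − 1686.375)² / 1686.375 = 1.3309
  tall yellow-fruited: (522 − 562.125)² / 562.125 = 2.8642
  dwarf red-fruited: (663 − 562.125)² / 562.125 = 18.1023
  dwarf yellow-fruited: (174 − 187.375)² / 187.375 = 0.9547
χ² = 1.3309 + 2.8642 + 18.1023 + 0.9547 = 23.2521 ≈ 23.252

23.252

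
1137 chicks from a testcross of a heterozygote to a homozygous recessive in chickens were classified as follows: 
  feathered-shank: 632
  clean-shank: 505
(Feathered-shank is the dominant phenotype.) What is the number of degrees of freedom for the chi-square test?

A testcross of a heterozygote (Aa × aa) gives a 1:1 phenotypic ratio.
A goodness-of-fit test with 2 phenotype classes has df = 2 − 1 = 1.

1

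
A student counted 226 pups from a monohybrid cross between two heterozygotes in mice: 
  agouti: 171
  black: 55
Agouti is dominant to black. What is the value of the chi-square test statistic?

0.053

For a monohybrid cross between heterozygotes with complete dominance, the expected phenotypic ratio is 3:1.
Expected counts for N = 226 under a 3:1 ratio (total parts = 4):
  agouti: 226 × 3/4 = 169.5
  black: 226 × 1/4 = 56.5
χ² = Σ (O − E)² / E
  agouti: (171 − 169.5)² / 169.5 = 0.0133
  black: (55 − 56.5)² / 56.5 = 0.0398
χ² = 0.0133 + 0.0398 = 0.0531 ≈ 0.053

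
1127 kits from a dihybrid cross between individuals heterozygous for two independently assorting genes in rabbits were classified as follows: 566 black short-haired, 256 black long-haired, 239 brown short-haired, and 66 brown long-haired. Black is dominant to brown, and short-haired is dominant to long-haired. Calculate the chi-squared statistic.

A dihybrid F₂ with independent assortment and complete dominance at both loci gives a 9:3:3:1 phenotypic ratio.
Expected counts for N = 1127 under a 9:3:3:1 ratio (total parts = 16):
  black short-haired: 1127 × 9/16 = 633.9375
  black long-haired: 1127 × 3/16 = 211.3125
  brown short-haired: 1127 × 3/16 = 211.3125
  brown long-haired: 1127 × 1/16 = 70.4375
χ² = Σ (O − E)² / E
  black short-haired: (566 − 633.9375)² / 633.9375 = 7.2807
  black long-haired: (256 − 211.3125)² / 211.3125 = 9.4503
  brown short-haired: (239 − 211.3125)² / 211.3125 = 3.6278
  brown long-haired: (66 − 70.4375)² / 70.4375 = 0.2796
χ² = 7.2807 + 9.4503 + 3.6278 + 0.2796 = 20.6384 ≈ 20.638

20.638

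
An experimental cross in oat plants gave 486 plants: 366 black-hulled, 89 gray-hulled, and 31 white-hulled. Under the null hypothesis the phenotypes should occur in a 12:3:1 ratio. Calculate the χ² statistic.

Expected counts for N = 486 under a 12:3:1 ratio (total parts = 16):
  black-hulled: 486 × 12/16 = 364.5
  gray-hulled: 486 × 3/16 = 91.125
  white-hulled: 486 × 1/16 = 30.375
χ² = Σ (O − E)² / E
  black-hulled: (366 − 364.5)² / 364.5 = 0.0062
  gray-hulled: (89 − 91.125)² / 91.125 = 0.0496
  white-hulled: (31 − 30.375)² / 30.375 = 0.0129
χ² = 0.0062 + 0.0496 + 0.0129 = 0.0687 ≈ 0.069

0.069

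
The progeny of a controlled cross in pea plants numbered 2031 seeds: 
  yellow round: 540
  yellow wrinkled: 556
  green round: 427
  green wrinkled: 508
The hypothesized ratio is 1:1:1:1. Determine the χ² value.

19.476

Expected counts for N = 2031 under a 1:1:1:1 ratio (total parts = 4):
  yellow round: 2031 × 1/4 = 507.75
  yellow wrinkled: 2031 × 1/4 = 507.75
  green round: 2031 × 1/4 = 507.75
  green wrinkled: 2031 × 1/4 = 507.75
χ² = Σ (O − E)² / E
  yellow round: (540 − 507.75)² / 507.75 = 2.0484
  yellow wrinkled: (556 − 507.75)² / 507.75 = 4.5851
  green round: (427 − 507.75)² / 507.75 = 12.8421
  green wrinkled: (508 − 507.75)² / 507.75 = 0.0001
χ² = 2.0484 + 4.5851 + 12.8421 + 0.0001 = 19.4757 ≈ 19.476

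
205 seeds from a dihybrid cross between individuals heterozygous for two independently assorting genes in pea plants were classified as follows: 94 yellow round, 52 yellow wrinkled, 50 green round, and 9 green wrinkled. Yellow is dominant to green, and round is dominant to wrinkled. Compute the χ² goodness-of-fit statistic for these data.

13.337

A dihybrid F₂ with independent assortment and complete dominance at both loci gives a 9:3:3:1 phenotypic ratio.
The 9:3:3:1 ratio has 16 parts, so with N = 205 the expected counts are:
  yellow round: 205 × 9/16 = 115.3125
  yellow wrinkled: 205 × 3/16 = 38.4375
  green round: 205 × 3/16 = 38.4375
  green wrinkled: 205 × 1/16 = 12.8125
χ² = Σ (O − E)² / E
  yellow round: (94 − 115.3125)² / 115.3125 = 3.9391
  yellow wrinkled: (52 − 38.4375)² / 38.4375 = 4.7855
  green round: (50 − 38.4375)² / 38.4375 = 3.4782
  green wrinkled: (9 − 12.8125)² / 12.8125 = 1.1345
χ² = 3.9391 + 4.7855 + 3.4782 + 1.1345 = 13.3373 ≈ 13.337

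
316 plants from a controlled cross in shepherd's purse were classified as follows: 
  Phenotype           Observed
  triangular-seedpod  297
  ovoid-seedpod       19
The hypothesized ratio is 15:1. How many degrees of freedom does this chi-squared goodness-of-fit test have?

A goodness-of-fit test with 2 phenotype classes has df = 2 − 1 = 1.

1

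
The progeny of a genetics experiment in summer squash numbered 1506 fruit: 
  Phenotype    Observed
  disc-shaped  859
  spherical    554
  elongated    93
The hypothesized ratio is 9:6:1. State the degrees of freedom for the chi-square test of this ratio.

A goodness-of-fit test with 3 phenotype classes has df = 3 − 1 = 2.

2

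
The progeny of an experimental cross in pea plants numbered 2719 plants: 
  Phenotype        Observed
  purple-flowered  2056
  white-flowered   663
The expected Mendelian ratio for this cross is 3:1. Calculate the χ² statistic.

Expected counts for N = 2719 under a 3:1 ratio (total parts = 4):
  purple-flowered: 2719 × 3/4 = 2039.25
  white-flowered: 2719 × 1/4 = 679.75
χ² = Σ (O − E)² / E
  purple-flowered: (2056 − 2039.25)² / 2039.25 = 0.1376
  white-flowered: (663 − 679.75)² / 679.75 = 0.4127
χ² = 0.1376 + 0.4127 = 0.5503 ≈ 0.550

0.550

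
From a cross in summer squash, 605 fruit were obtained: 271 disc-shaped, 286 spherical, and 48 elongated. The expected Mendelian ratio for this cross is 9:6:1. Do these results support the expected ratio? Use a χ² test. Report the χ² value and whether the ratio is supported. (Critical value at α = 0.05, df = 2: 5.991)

32.270; not consistent

Under the 9:6:1 hypothesis (Σ ratio = 16, N = 605):
  disc-shaped: 605 × 9/16 = 340.3125
  spherical: 605 × 6/16 = 226.875
  elongated: 605 × 1/16 = 37.8125
χ² = Σ (O − E)² / E
  disc-shaped: (271 − 340.3125)² / 340.3125 = 14.1171
  spherical: (286 − 226.875)² / 226.875 = 15.4083
  elongated: (48 − 37.8125)² / 37.8125 = 2.7447
χ² = 14.1171 + 15.4083 + 2.7447 = 32.2701 ≈ 32.270
Degrees of freedom = 3 − 1 = 2; critical value at α = 0.05 is 5.991.
Since 32.270 > 5.991, we reject the null hypothesis — the data do not fit the 9:6:1 ratio.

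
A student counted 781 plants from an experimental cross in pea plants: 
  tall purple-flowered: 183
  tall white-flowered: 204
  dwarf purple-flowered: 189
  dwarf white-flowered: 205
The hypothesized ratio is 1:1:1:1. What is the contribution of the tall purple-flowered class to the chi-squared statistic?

Expected counts for N = 781 under a 1:1:1:1 ratio (total parts = 4):
  tall purple-flowered: 781 × 1/4 = 195.25
  tall white-flowered: 781 × 1/4 = 195.25
  dwarf purple-flowered: 781 × 1/4 = 195.25
  dwarf white-flowered: 781 × 1/4 = 195.25
Contribution of tall purple-flowered: (183 − 195.25)² / 195.25 = 0.7686

0.769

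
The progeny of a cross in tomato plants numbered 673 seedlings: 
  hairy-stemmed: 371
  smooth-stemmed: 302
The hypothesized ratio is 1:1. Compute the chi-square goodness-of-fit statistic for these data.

The 1:1 ratio has 2 parts, so with N = 673 the expected counts are:
  hairy-stemmed: 673 × 1/2 = 336.5
  smooth-stemmed: 673 × 1/2 = 336.5
χ² = Σ (O − E)² / E
  hairy-stemmed: (371 − 336.5)² / 336.5 = 3.5371
  smooth-stemmed: (302 − 336.5)² / 336.5 = 3.5371
χ² = 3.5371 + 3.5371 = 7.0742 ≈ 7.074

7.074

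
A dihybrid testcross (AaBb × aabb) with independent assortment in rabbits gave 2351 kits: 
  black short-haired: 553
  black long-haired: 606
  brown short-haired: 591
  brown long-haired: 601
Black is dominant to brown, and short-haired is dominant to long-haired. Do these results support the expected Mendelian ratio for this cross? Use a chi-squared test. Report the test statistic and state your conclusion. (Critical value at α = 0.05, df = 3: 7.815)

A dihybrid testcross with independent assortment gives a 1:1:1:1 ratio.
Expected counts for N = 2351 under a 1:1:1:1 ratio (total parts = 4):
  black short-haired: 2351 × 1/4 = 587.75
  black long-haired: 2351 × 1/4 = 587.75
  brown short-haired: 2351 × 1/4 = 587.75
  brown long-haired: 2351 × 1/4 = 587.75
χ² = Σ (O − E)² / E
  black short-haired: (553 − 587.75)² / 587.75 = 2.0546
  black long-haired: (606 − 587.75)² / 587.75 = 0.5667
  brown short-haired: (591 − 587.75)² / 587.75 = 0.0180
  brown long-haired: (601 − 587.75)² / 587.75 = 0.2987
χ² = 2.0546 + 0.5667 + 0.0180 + 0.2987 = 2.938
Degrees of freedom = 4 − 1 = 3; critical value at α = 0.05 is 7.815.
Since 2.938 < 7.815, we fail to reject the null hypothesis — the data are consistent with the 1:1:1:1 ratio.

2.938; consistent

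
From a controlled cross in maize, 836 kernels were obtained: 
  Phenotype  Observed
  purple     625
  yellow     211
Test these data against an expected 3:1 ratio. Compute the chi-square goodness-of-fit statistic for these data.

Under the 3:1 hypothesis (Σ ratio = 4, N = 836):
  purple: 836 × 3/4 = 627
  yellow: 836 × 1/4 = 209
χ² = Σ (O − E)² / E
  purple: (625 − 627)² / 627 = 0.0064
  yellow: (211 − 209)² / 209 = 0.0191
χ² = 0.0064 + 0.0191 = 0.0255 ≈ 0.026

0.026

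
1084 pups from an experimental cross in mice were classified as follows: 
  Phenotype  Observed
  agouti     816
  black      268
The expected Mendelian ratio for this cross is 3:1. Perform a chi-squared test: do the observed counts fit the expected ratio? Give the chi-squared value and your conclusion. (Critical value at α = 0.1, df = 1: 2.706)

Total ratio parts = 4. Expected numbers out of 1084:
  agouti: 1084 × 3/4 = 813
  black: 1084 × 1/4 = 271
χ² = Σ (O − E)² / E
  agouti: (816 − 813)² / 813 = 0.0111
  black: (268 − 271)² / 271 = 0.0332
χ² = 0.0111 + 0.0332 = 0.0443 ≈ 0.044
Degrees of freedom = 2 − 1 = 1; critical value at α = 0.1 is 2.706.
Since 0.044 < 2.706, we fail to reject the null hypothesis — the data are consistent with the 3:1 ratio.

0.044; consistent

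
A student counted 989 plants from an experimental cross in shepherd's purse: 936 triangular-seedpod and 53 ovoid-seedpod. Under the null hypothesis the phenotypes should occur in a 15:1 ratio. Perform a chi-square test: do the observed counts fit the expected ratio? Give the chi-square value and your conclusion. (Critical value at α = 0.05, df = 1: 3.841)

Under the 15:1 hypothesis (Σ ratio = 16, N = 989):
  triangular-seedpod: 989 × 15/16 = 927.1875
  ovoid-seedpod: 989 × 1/16 = 61.8125
χ² = Σ (O − E)² / E
  triangular-seedpod: (936 − 927.1875)² / 927.1875 = 0.0838
  ovoid-seedpod: (53 − 61.8125)² / 61.8125 = 1.2564
χ² = 0.0838 + 1.2564 = 1.3402 ≈ 1.340
Degrees of freedom = 2 − 1 = 1; critical value at α = 0.05 is 3.841.
Since 1.340 < 3.841, we fail to reject the null hypothesis — the data are consistent with the 15:1 ratio.

1.340; consistent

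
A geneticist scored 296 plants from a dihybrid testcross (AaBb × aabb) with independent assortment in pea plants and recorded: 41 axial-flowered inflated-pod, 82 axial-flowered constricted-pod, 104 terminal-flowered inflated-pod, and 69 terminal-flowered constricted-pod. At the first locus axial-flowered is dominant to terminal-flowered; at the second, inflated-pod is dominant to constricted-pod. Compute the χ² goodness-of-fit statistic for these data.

28.081

A dihybrid testcross with independent assortment gives a 1:1:1:1 ratio.
Expected counts for N = 296 under a 1:1:1:1 ratio (total parts = 4):
  axial-flowered inflated-pod: 296 × 1/4 = 74
  axial-flowered constricted-pod: 296 × 1/4 = 74
  terminal-flowered inflated-pod: 296 × 1/4 = 74
  terminal-flowered constricted-pod: 296 × 1/4 = 74
χ² = Σ (O − E)² / E
  axial-flowered inflated-pod: (41 − 74)² / 74 = 14.7162
  axial-flowered constricted-pod: (82 − 74)² / 74 = 0.8649
  terminal-flowered inflated-pod: (104 − 74)² / 74 = 12.1622
  terminal-flowered constricted-pod: (69 − 74)² / 74 = 0.3378
χ² = 14.7162 + 0.8649 + 12.1622 + 0.3378 = 28.0811 ≈ 28.081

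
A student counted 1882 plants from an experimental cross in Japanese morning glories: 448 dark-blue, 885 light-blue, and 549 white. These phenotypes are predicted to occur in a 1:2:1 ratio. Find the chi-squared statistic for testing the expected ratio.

Total ratio parts = 4. Expected numbers out of 1882:
  dark-blue: 1882 × 1/4 = 470.5
  light-blue: 1882 × 2/4 = 941
  white: 1882 × 1/4 = 470.5
χ² = Σ (O − E)² / E
  dark-blue: (448 − 470.5)² / 470.5 = 1.0760
  light-blue: (885 − 941)² / 941 = 3.3326
  white: (549 − 470.5)² / 470.5 = 13.0972
χ² = 1.0760 + 3.3326 + 13.0972 = 17.5058 ≈ 17.506

17.506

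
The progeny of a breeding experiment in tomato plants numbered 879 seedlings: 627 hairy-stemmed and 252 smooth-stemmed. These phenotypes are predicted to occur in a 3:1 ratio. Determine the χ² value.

6.311

Total ratio parts = 4. Expected numbers out of 879:
  hairy-stemmed: 879 × 3/4 = 659.25
  smooth-stemmed: 879 × 1/4 = 219.75
χ² = Σ (O − E)² / E
  hairy-stemmed: (627 − 659.25)² / 659.25 = 1.5776
  smooth-stemmed: (252 − 219.75)² / 219.75 = 4.7329
χ² = 1.5776 + 4.7329 = 6.3105 ≈ 6.311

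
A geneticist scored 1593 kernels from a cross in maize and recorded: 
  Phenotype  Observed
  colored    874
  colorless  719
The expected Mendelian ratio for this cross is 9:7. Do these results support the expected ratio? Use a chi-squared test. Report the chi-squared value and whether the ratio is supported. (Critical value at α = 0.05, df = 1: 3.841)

1.242; consistent

Total ratio parts = 16. Expected numbers out of 1593:
  colored: 1593 × 9/16 = 896.0625
  colorless: 1593 × 7/16 = 696.9375
χ² = Σ (O − E)² / E
  colored: (874 − 896.0625)² / 896.0625 = 0.5432
  colorless: (719 − 696.9375)² / 696.9375 = 0.6984
χ² = 0.5432 + 0.6984 = 1.2416 ≈ 1.242
Degrees of freedom = 2 − 1 = 1; critical value at α = 0.05 is 3.841.
Since 1.242 < 3.841, we fail to reject the null hypothesis — the data are consistent with the 9:7 ratio.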